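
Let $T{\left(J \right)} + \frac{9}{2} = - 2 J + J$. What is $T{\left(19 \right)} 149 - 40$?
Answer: $- \frac{7083}{2} \approx -3541.5$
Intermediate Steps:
$T{\left(J \right)} = - \frac{9}{2} - J$ ($T{\left(J \right)} = - \frac{9}{2} + \left(- 2 J + J\right) = - \frac{9}{2} - J$)
$T{\left(19 \right)} 149 - 40 = \left(- \frac{9}{2} - 19\right) 149 - 40 = \left(- \frac{47}{2}\right) 149 - 40 = - \frac{7003}{2} - 40 = - \frac{7083}{2}$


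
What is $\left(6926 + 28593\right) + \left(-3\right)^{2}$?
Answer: $35528$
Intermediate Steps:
$\left(6926 + 28593\right) + \left(-3\right)^{2} = 35519 + 9 = 35528$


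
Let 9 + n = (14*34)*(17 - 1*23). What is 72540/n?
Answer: -4836/191 ≈ -25.319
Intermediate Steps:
n = -2865 (n = -9 + (14*34)*(17 - 1*23) = -9 + 476*(17 - 23) = -9 + 476*(-6) = -9 - 2856 = -2865)
72540/n = 72540/(-2865) = 72540*(-1/2865) = -4836/191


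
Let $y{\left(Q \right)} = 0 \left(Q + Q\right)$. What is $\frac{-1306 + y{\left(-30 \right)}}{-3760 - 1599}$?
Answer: $\frac{1306}{5359} \approx 0.2437$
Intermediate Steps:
$y{\left(Q \right)} = 0$ ($y{\left(Q \right)} = 0 \cdot 2 Q = 0$)
$\frac{-1306 + y{\left(-30 \right)}}{-3760 - 1599} = \frac{-1306 + 0}{-3760 - 1599} = - \frac{1306}{-5359} = \left(-1306\right) \left(- \frac{1}{5359}\right) = \frac{1306}{5359}$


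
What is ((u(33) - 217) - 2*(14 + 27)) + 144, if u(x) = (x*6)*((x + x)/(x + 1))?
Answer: 3899/17 ≈ 229.35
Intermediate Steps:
u(x) = 12*x²/(1 + x) (u(x) = (6*x)*((2*x)/(1 + x)) = (6*x)*(2*x/(1 + x)) = 12*x²/(1 + x))
((u(33) - 217) - 2*(14 + 27)) + 144 = ((12*33²/(1 + 33) - 217) - 2*(14 + 27)) + 144 = ((12*1089/34 - 217) - 2*41) + 144 = ((12*1089*(1/34) - 217) - 82) + 144 = ((6534/17 - 217) - 82) + 144 = (2845/17 - 82) + 144 = 1451/17 + 144 = 3899/17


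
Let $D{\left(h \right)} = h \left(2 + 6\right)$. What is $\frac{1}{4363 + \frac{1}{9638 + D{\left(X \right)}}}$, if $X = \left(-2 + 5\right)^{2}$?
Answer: $\frac{9710}{42364731} \approx 0.0002292$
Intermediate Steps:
$X = 9$ ($X = 3^{2} = 9$)
$D{\left(h \right)} = 8 h$ ($D{\left(h \right)} = h 8 = 8 h$)
$\frac{1}{4363 + \frac{1}{9638 + D{\left(X \right)}}} = \frac{1}{4363 + \frac{1}{9638 + 8 \cdot 9}} = \frac{1}{4363 + \frac{1}{9638 + 72}} = \frac{1}{4363 + \frac{1}{9710}} = \frac{1}{\frac{42364731}{9710}} = \frac{9710}{42364731}$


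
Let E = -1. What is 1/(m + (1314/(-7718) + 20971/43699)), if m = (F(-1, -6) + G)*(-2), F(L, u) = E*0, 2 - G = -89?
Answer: -168634441/30639251416 ≈ -0.0055039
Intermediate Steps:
G = 91 (G = 2 - 1*(-89) = 2 + 89 = 91)
F(L, u) = 0 (F(L, u) = -1*0 = 0)
m = -182 (m = (0 + 91)*(-2) = 91*(-2) = -182)
1/(m + (1314/(-7718) + 20971/43699)) = 1/(-182 + (1314/(-7718) + 20971/43699)) = 1/(-182 + (1314*(-1/7718) + 20971*(1/43699))) = 1/(-182 + (-657/3859 + 20971/43699)) = 1/(-182 + 52216846/168634441) = 1/(-30639251416/168634441) = -168634441/30639251416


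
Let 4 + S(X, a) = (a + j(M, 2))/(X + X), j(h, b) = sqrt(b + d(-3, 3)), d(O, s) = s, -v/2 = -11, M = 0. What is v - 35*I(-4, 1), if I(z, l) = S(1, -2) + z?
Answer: 337 - 35*sqrt(5)/2 ≈ 297.87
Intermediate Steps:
v = 22 (v = -2*(-11) = 22)
j(h, b) = sqrt(3 + b) (j(h, b) = sqrt(b + 3) = sqrt(3 + b))
S(X, a) = -4 + (a + sqrt(5))/(2*X) (S(X, a) = -4 + (a + sqrt(3 + 2))/(X + X) = -4 + (a + sqrt(5))/((2*X)) = -4 + (a + sqrt(5))*(1/(2*X)) = -4 + (a + sqrt(5))/(2*X))
I(z, l) = -5 + z + sqrt(5)/2 (I(z, l) = (1/2)*(-2 + sqrt(5) - 8*1)/1 + z = (1/2)*1*(-2 + sqrt(5) - 8) + z = (1/2)*1*(-10 + sqrt(5)) + z = (-5 + sqrt(5)/2) + z = -5 + z + sqrt(5)/2)
v - 35*I(-4, 1) = 22 - 35*(-5 - 4 + sqrt(5)/2) = 22 - 35*(-9 + sqrt(5)/2) = 22 + (315 - 35*sqrt(5)/2) = 337 - 35*sqrt(5)/2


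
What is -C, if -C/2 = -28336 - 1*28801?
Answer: -114274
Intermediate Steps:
C = 114274 (C = -2*(-28336 - 1*28801) = -2*(-28336 - 28801) = -2*(-57137) = 114274)
-C = -1*114274 = -114274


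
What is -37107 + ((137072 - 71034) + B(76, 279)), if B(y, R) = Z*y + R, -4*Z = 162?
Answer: 26132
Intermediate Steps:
Z = -81/2 (Z = -1/4*162 = -81/2 ≈ -40.500)
B(y, R) = R - 81*y/2 (B(y, R) = -81*y/2 + R = R - 81*y/2)
-37107 + ((137072 - 71034) + B(76, 279)) = -37107 + ((137072 - 71034) + (279 - 81/2*76)) = -37107 + (66038 + (279 - 3078)) = -37107 + (66038 - 2799) = -37107 + 63239 = 26132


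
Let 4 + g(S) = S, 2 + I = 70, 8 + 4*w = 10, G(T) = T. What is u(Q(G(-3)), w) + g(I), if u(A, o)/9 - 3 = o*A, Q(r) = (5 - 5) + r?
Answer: 155/2 ≈ 77.500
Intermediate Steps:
w = ½ (w = -2 + (¼)*10 = -2 + 5/2 = ½ ≈ 0.50000)
I = 68 (I = -2 + 70 = 68)
g(S) = -4 + S
Q(r) = r (Q(r) = 0 + r = r)
u(A, o) = 27 + 9*A*o (u(A, o) = 27 + 9*(o*A) = 27 + 9*(A*o) = 27 + 9*A*o)
u(Q(G(-3)), w) + g(I) = (27 + 9*(-3)*(½)) + (-4 + 68) = (27 - 27/2) + 64 = 27/2 + 64 = 155/2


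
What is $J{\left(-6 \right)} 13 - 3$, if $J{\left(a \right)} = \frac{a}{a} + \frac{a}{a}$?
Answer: $23$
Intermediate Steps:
$J{\left(a \right)} = 2$ ($J{\left(a \right)} = 1 + 1 = 2$)
$J{\left(-6 \right)} 13 - 3 = 2 \cdot 13 - 3 = 26 - 3 = 23$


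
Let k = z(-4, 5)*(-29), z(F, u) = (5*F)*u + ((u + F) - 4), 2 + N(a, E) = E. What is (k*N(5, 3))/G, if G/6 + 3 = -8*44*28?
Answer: -2987/59154 ≈ -0.050495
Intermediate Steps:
G = -59154 (G = -18 + 6*(-8*44*28) = -18 + 6*(-352*28) = -18 + 6*(-9856) = -18 - 59136 = -59154)
N(a, E) = -2 + E
z(F, u) = -4 + F + u + 5*F*u (z(F, u) = 5*F*u + ((F + u) - 4) = 5*F*u + (-4 + F + u) = -4 + F + u + 5*F*u)
k = 2987 (k = (-4 - 4 + 5 + 5*(-4)*5)*(-29) = (-4 - 4 + 5 - 100)*(-29) = -103*(-29) = 2987)
(k*N(5, 3))/G = (2987*(-2 + 3))/(-59154) = (2987*1)*(-1/59154) = 2987*(-1/59154) = -2987/59154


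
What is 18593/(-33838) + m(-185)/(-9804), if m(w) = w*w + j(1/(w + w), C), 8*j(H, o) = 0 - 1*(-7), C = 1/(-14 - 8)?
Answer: -1787227907/442330336 ≈ -4.0405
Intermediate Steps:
C = -1/22 (C = 1/(-22) = -1/22 ≈ -0.045455)
j(H, o) = 7/8 (j(H, o) = (0 - 1*(-7))/8 = (0 + 7)/8 = (⅛)*7 = 7/8)
m(w) = 7/8 + w² (m(w) = w*w + 7/8 = w² + 7/8 = 7/8 + w²)
18593/(-33838) + m(-185)/(-9804) = 18593/(-33838) + (7/8 + (-185)²)/(-9804) = 18593*(-1/33838) + (7/8 + 34225)*(-1/9804) = -18593/33838 + (273807/8)*(-1/9804) = -18593/33838 - 91269/26144 = -1787227907/442330336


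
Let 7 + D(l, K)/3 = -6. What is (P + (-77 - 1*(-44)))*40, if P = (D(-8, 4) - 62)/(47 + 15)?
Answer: -42940/31 ≈ -1385.2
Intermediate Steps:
D(l, K) = -39 (D(l, K) = -21 + 3*(-6) = -21 - 18 = -39)
P = -101/62 (P = (-39 - 62)/(47 + 15) = -101/62 ≈ -1.6290)
(P + (-77 - 1*(-44)))*40 = (-101/62 + (-77 - 1*(-44)))*40 = (-101/62 + (-77 + 44))*40 = (-101/62 - 33)*40 = -2147/62*40 = -42940/31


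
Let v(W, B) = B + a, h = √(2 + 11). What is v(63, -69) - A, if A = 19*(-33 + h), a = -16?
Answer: 542 - 19*√13 ≈ 473.49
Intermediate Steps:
h = √13 ≈ 3.6056
v(W, B) = -16 + B (v(W, B) = B - 16 = -16 + B)
A = -627 + 19*√13 (A = 19*(-33 + √13) = -627 + 19*√13 ≈ -558.49)
v(63, -69) - A = (-16 - 69) - (-627 + 19*√13) = -85 + (627 - 19*√13) = 542 - 19*√13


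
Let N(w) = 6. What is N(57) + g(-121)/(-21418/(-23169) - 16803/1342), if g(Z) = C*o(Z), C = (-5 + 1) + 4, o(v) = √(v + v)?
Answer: 6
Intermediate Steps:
o(v) = √2*√v (o(v) = √(2*v) = √2*√v)
C = 0 (C = -4 + 4 = 0)
g(Z) = 0 (g(Z) = 0*(√2*√Z) = 0)
N(57) + g(-121)/(-21418/(-23169) - 16803/1342) = 6 + 0/(-21418/(-23169) - 16803/1342) = 6 + 0/(-21418*(-1/23169) - 16803*1/1342) = 6 + 0/(21418/23169 - 16803/1342) = 6 + 0/(-360565751/31092798) = 6 + 0*(-31092798/360565751) = 6 + 0 = 6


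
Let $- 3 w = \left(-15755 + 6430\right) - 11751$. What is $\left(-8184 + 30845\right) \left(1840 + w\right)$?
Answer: $\frac{602691956}{3} \approx 2.009 \cdot 10^{8}$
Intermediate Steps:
$w = \frac{21076}{3}$ ($w = - \frac{\left(-15755 + 6430\right) - 11751}{3} = - \frac{-9325 - 11751}{3} = \left(- \frac{1}{3}\right) \left(-21076\right) = \frac{21076}{3} \approx 7025.3$)
$\left(-8184 + 30845\right) \left(1840 + w\right) = \left(-8184 + 30845\right) \left(1840 + \frac{21076}{3}\right) = 22661 \cdot \frac{26596}{3} = \frac{602691956}{3}$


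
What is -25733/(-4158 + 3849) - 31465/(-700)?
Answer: 792451/6180 ≈ 128.23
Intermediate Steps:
-25733/(-4158 + 3849) - 31465/(-700) = -25733/(-309) - 31465*(-1/700) = -25733*(-1/309) + 899/20 = 25733/309 + 899/20 = 792451/6180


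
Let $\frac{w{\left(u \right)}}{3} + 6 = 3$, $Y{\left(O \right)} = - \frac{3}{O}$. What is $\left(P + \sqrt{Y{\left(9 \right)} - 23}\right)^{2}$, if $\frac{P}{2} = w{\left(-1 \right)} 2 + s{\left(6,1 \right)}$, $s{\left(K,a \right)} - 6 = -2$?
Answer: $\frac{\left(84 - i \sqrt{210}\right)^{2}}{9} \approx 760.67 - 270.51 i$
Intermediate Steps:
$s{\left(K,a \right)} = 4$ ($s{\left(K,a \right)} = 6 - 2 = 4$)
$w{\left(u \right)} = -9$ ($w{\left(u \right)} = -18 + 3 \cdot 3 = -18 + 9 = -9$)
$P = -28$ ($P = 2 \left(\left(-9\right) 2 + 4\right) = 2 \left(-18 + 4\right) = 2 \left(-14\right) = -28$)
$\left(P + \sqrt{Y{\left(9 \right)} - 23}\right)^{2} = \left(-28 + \sqrt{- \frac{3}{9} - 23}\right)^{2} = \left(-28 + \sqrt{\left(-3\right) \frac{1}{9} - 23}\right)^{2} = \left(-28 + \sqrt{- \frac{1}{3} - 23}\right)^{2} = \left(-28 + \sqrt{- \frac{70}{3}}\right)^{2} = \left(-28 + \frac{i \sqrt{210}}{3}\right)^{2}$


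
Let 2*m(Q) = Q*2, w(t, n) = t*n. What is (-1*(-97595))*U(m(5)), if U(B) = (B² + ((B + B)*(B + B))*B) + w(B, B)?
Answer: 53677250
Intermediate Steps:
w(t, n) = n*t
m(Q) = Q (m(Q) = (Q*2)/2 = (2*Q)/2 = Q)
U(B) = 2*B² + 4*B³ (U(B) = (B² + ((B + B)*(B + B))*B) + B*B = (B² + ((2*B)*(2*B))*B) + B² = (B² + (4*B²)*B) + B² = (B² + 4*B³) + B² = 2*B² + 4*B³)
(-1*(-97595))*U(m(5)) = (-1*(-97595))*(5²*(2 + 4*5)) = 97595*(25*(2 + 20)) = 97595*(25*22) = 97595*550 = 53677250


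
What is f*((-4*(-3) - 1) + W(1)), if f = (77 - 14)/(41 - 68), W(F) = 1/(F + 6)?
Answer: -26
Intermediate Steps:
W(F) = 1/(6 + F)
f = -7/3 (f = 63/(-27) = 63*(-1/27) = -7/3 ≈ -2.3333)
f*((-4*(-3) - 1) + W(1)) = -7*((-4*(-3) - 1) + 1/(6 + 1))/3 = -7*((12 - 1) + 1/7)/3 = -7*(11 + 1/7)/3 = -7/3*78/7 = -26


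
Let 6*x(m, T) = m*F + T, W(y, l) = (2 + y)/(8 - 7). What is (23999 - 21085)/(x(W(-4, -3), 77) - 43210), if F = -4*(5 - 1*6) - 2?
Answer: -17484/259187 ≈ -0.067457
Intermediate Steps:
W(y, l) = 2 + y (W(y, l) = (2 + y)/1 = (2 + y)*1 = 2 + y)
F = 2 (F = -4*(5 - 6) - 2 = -4*(-1) - 2 = 4 - 2 = 2)
x(m, T) = m/3 + T/6 (x(m, T) = (m*2 + T)/6 = (2*m + T)/6 = (T + 2*m)/6 = m/3 + T/6)
(23999 - 21085)/(x(W(-4, -3), 77) - 43210) = (23999 - 21085)/(((2 - 4)/3 + (⅙)*77) - 43210) = 2914/(((⅓)*(-2) + 77/6) - 43210) = 2914/((-⅔ + 77/6) - 43210) = 2914/(73/6 - 43210) = 2914/(-259187/6) = 2914*(-6/259187) = -17484/259187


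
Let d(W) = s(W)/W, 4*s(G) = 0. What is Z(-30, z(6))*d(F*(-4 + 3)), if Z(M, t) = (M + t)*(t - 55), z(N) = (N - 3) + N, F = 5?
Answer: 0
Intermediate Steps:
s(G) = 0 (s(G) = (1/4)*0 = 0)
z(N) = -3 + 2*N (z(N) = (-3 + N) + N = -3 + 2*N)
Z(M, t) = (-55 + t)*(M + t) (Z(M, t) = (M + t)*(-55 + t) = (-55 + t)*(M + t))
d(W) = 0 (d(W) = 0/W = 0)
Z(-30, z(6))*d(F*(-4 + 3)) = ((-3 + 2*6)**2 - 55*(-30) - 55*(-3 + 2*6) - 30*(-3 + 2*6))*0 = ((-3 + 12)**2 + 1650 - 55*(-3 + 12) - 30*(-3 + 12))*0 = (9**2 + 1650 - 55*9 - 30*9)*0 = (81 + 1650 - 495 - 270)*0 = 966*0 = 0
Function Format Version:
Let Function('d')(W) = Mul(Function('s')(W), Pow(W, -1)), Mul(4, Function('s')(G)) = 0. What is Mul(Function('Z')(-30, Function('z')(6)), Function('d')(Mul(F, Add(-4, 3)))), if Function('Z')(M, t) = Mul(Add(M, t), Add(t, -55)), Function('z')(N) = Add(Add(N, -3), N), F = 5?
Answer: 0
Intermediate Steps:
Function('s')(G) = 0 (Function('s')(G) = Mul(Rational(1, 4), 0) = 0)
Function('z')(N) = Add(-3, Mul(2, N)) (Function('z')(N) = Add(Add(-3, N), N) = Add(-3, Mul(2, N)))
Function('Z')(M, t) = Mul(Add(-55, t), Add(M, t)) (Function('Z')(M, t) = Mul(Add(M, t), Add(-55, t)) = Mul(Add(-55, t), Add(M, t)))
Function('d')(W) = 0 (Function('d')(W) = Mul(0, Pow(W, -1)) = 0)
Mul(Function('Z')(-30, Function('z')(6)), Function('d')(Mul(F, Add(-4, 3)))) = Mul(Add(Pow(Add(-3, Mul(2, 6)), 2), Mul(-55, -30), Mul(-55, Add(-3, Mul(2, 6))), Mul(-30, Add(-3, Mul(2, 6)))), 0) = Mul(Add(Pow(Add(-3, 12), 2), 1650, Mul(-55, Add(-3, 12)), Mul(-30, Add(-3, 12))), 0) = Mul(Add(Pow(9, 2), 1650, Mul(-55, 9), Mul(-30, 9)), 0) = Mul(Add(81, 1650, -495, -270), 0) = Mul(966, 0) = 0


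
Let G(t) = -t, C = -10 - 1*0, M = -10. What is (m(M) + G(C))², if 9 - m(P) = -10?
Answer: 841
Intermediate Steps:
m(P) = 19 (m(P) = 9 - 1*(-10) = 9 + 10 = 19)
C = -10 (C = -10 + 0 = -10)
(m(M) + G(C))² = (19 - 1*(-10))² = (19 + 10)² = 29² = 841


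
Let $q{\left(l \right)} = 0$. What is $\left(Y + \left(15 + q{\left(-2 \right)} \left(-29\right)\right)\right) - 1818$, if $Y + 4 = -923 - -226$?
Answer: $-2504$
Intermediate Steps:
$Y = -701$ ($Y = -4 - 697 = -701$)
$\left(Y + \left(15 + q{\left(-2 \right)} \left(-29\right)\right)\right) - 1818 = \left(-701 + \left(15 + 0 \left(-29\right)\right)\right) - 1818 = \left(-701 + \left(15 + 0\right)\right) - 1818 = \left(-701 + 15\right) - 1818 = -686 - 1818 = -2504$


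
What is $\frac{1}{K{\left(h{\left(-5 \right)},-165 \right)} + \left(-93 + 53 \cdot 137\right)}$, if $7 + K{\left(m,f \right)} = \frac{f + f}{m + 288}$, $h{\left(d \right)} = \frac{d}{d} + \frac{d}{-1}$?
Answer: $\frac{49}{350834} \approx 0.00013967$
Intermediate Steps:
$h{\left(d \right)} = 1 - d$ ($h{\left(d \right)} = 1 + d \left(-1\right) = 1 - d$)
$K{\left(m,f \right)} = -7 + \frac{2 f}{288 + m}$ ($K{\left(m,f \right)} = -7 + \frac{f + f}{m + 288} = -7 + \frac{2 f}{288 + m}$)
$\frac{1}{K{\left(h{\left(-5 \right)},-165 \right)} + \left(-93 + 53 \cdot 137\right)} = \frac{1}{\frac{-2016 - 7 \left(1 - -5\right) + 2 \left(-165\right)}{288 + \left(1 - -5\right)} + \left(-93 + 53 \cdot 137\right)} = \frac{1}{\frac{-2016 - 7 \left(1 + 5\right) - 330}{288 + \left(1 + 5\right)} + \left(-93 + 7261\right)} = \frac{1}{\frac{-2016 - 42 - 330}{288 + 6} + 7168} = \frac{1}{\frac{-2016 - 42 - 330}{294} + 7168} = \frac{1}{\frac{1}{294} \left(-2388\right) + 7168} = \frac{1}{- \frac{398}{49} + 7168} = \frac{1}{\frac{350834}{49}} = \frac{49}{350834}$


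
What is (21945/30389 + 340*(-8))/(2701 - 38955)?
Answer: 82636135/1101722806 ≈ 0.075006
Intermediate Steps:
(21945/30389 + 340*(-8))/(2701 - 38955) = (21945*(1/30389) - 2720)/(-36254) = (21945/30389 - 2720)*(-1/36254) = -82636135/30389*(-1/36254) = 82636135/1101722806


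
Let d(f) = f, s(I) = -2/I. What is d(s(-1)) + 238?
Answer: 240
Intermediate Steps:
d(s(-1)) + 238 = -2/(-1) + 238 = -2*(-1) + 238 = 2 + 238 = 240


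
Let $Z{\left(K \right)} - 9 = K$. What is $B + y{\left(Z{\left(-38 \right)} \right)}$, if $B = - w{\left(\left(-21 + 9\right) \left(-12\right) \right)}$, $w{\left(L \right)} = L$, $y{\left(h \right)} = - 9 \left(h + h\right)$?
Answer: $378$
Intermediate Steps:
$Z{\left(K \right)} = 9 + K$
$y{\left(h \right)} = - 18 h$ ($y{\left(h \right)} = - 9 \cdot 2 h = - 18 h$)
$B = -144$ ($B = - \left(-21 + 9\right) \left(-12\right) = - \left(-12\right) \left(-12\right) = \left(-1\right) 144 = -144$)
$B + y{\left(Z{\left(-38 \right)} \right)} = -144 - 18 \left(9 - 38\right) = -144 - -522 = -144 + 522 = 378$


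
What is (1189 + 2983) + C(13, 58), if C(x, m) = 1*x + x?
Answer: 4198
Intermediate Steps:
C(x, m) = 2*x (C(x, m) = x + x = 2*x)
(1189 + 2983) + C(13, 58) = (1189 + 2983) + 2*13 = 4172 + 26 = 4198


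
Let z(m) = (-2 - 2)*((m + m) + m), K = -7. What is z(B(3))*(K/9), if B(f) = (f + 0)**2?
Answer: 84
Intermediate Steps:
B(f) = f**2
z(m) = -12*m (z(m) = -4*(2*m + m) = -12*m)
z(B(3))*(K/9) = (-12*3**2)*(-7/9) = (-12*9)*(-7*1/9) = -108*(-7/9) = 84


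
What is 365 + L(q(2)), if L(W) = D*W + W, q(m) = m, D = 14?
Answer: 395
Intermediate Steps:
L(W) = 15*W (L(W) = 14*W + W = 15*W)
365 + L(q(2)) = 365 + 15*2 = 365 + 30 = 395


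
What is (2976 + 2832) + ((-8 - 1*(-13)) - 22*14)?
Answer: 5505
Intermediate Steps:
(2976 + 2832) + ((-8 - 1*(-13)) - 22*14) = 5808 + ((-8 + 13) - 308) = 5808 + (5 - 308) = 5808 - 303 = 5505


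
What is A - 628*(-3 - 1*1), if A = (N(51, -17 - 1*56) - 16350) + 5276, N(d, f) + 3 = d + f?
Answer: -8587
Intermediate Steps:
N(d, f) = -3 + d + f (N(d, f) = -3 + (d + f) = -3 + d + f)
A = -11099 (A = ((-3 + 51 + (-17 - 1*56)) - 16350) + 5276 = ((-3 + 51 + (-17 - 56)) - 16350) + 5276 = ((-3 + 51 - 73) - 16350) + 5276 = (-25 - 16350) + 5276 = -16375 + 5276 = -11099)
A - 628*(-3 - 1*1) = -11099 - 628*(-3 - 1*1) = -11099 - 628*(-3 - 1) = -11099 - 628*(-4) = -11099 + 2512 = -8587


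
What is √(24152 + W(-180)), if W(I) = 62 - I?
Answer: √24394 ≈ 156.19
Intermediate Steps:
√(24152 + W(-180)) = √(24152 + (62 - 1*(-180))) = √(24152 + (62 + 180)) = √(24152 + 242) = √24394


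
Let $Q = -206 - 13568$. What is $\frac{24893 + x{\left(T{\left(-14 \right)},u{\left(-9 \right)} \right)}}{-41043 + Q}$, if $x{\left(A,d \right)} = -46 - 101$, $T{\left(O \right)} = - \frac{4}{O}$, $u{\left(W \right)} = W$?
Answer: $- \frac{24746}{54817} \approx -0.45143$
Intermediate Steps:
$Q = -13774$
$x{\left(A,d \right)} = -147$ ($x{\left(A,d \right)} = -46 - 101 = -147$)
$\frac{24893 + x{\left(T{\left(-14 \right)},u{\left(-9 \right)} \right)}}{-41043 + Q} = \frac{24893 - 147}{-41043 - 13774} = \frac{24746}{-54817} = 24746 \left(- \frac{1}{54817}\right) = - \frac{24746}{54817}$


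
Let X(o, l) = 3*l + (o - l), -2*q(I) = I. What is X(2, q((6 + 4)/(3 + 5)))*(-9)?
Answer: -27/4 ≈ -6.7500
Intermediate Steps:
q(I) = -I/2
X(o, l) = o + 2*l
X(2, q((6 + 4)/(3 + 5)))*(-9) = (2 + 2*(-(6 + 4)/(2*(3 + 5))))*(-9) = (2 + 2*(-5/8))*(-9) = (2 - 5/4)*(-9) = (¾)*(-9) = -27/4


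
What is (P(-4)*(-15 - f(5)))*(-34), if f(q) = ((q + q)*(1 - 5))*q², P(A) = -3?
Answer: 100470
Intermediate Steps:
f(q) = -8*q³ (f(q) = ((2*q)*(-4))*q² = (-8*q)*q² = -8*q³)
(P(-4)*(-15 - f(5)))*(-34) = -3*(-15 - (-8)*5³)*(-34) = -3*(-15 - (-8)*125)*(-34) = -3*(-15 - 1*(-1000))*(-34) = -3*(-15 + 1000)*(-34) = -3*985*(-34) = -2955*(-34) = 100470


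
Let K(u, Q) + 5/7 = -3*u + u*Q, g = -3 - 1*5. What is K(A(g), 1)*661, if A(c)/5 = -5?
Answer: 228045/7 ≈ 32578.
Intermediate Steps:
g = -8 (g = -3 - 5 = -8)
A(c) = -25 (A(c) = 5*(-5) = -25)
K(u, Q) = -5/7 - 3*u + Q*u (K(u, Q) = -5/7 + (-3*u + u*Q) = -5/7 + (-3*u + Q*u) = -5/7 - 3*u + Q*u)
K(A(g), 1)*661 = (-5/7 - 3*(-25) + 1*(-25))*661 = (-5/7 + 75 - 25)*661 = (345/7)*661 = 228045/7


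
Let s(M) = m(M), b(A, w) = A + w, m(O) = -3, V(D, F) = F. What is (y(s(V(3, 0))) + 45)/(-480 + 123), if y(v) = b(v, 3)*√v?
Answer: -15/119 ≈ -0.12605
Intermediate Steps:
s(M) = -3
y(v) = √v*(3 + v) (y(v) = (v + 3)*√v = (3 + v)*√v = √v*(3 + v))
(y(s(V(3, 0))) + 45)/(-480 + 123) = (√(-3)*(3 - 3) + 45)/(-480 + 123) = ((I*√3)*0 + 45)/(-357) = (0 + 45)*(-1/357) = 45*(-1/357) = -15/119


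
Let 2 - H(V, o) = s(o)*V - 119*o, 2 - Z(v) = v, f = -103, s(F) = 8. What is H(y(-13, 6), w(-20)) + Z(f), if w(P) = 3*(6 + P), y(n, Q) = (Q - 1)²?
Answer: -5091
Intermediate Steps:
y(n, Q) = (-1 + Q)²
Z(v) = 2 - v
w(P) = 18 + 3*P
H(V, o) = 2 - 8*V + 119*o (H(V, o) = 2 - (8*V - 119*o) = 2 - (-119*o + 8*V) = 2 + (-8*V + 119*o) = 2 - 8*V + 119*o)
H(y(-13, 6), w(-20)) + Z(f) = (2 - 8*(-1 + 6)² + 119*(18 + 3*(-20))) + (2 - 1*(-103)) = (2 - 8*5² + 119*(18 - 60)) + (2 + 103) = (2 - 8*25 + 119*(-42)) + 105 = (2 - 200 - 4998) + 105 = -5196 + 105 = -5091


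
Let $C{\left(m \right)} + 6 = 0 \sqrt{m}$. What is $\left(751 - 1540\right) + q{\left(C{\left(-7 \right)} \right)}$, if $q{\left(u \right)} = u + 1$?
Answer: $-794$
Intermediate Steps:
$C{\left(m \right)} = -6$ ($C{\left(m \right)} = -6 + 0 \sqrt{m} = -6 + 0 = -6$)
$q{\left(u \right)} = 1 + u$
$\left(751 - 1540\right) + q{\left(C{\left(-7 \right)} \right)} = \left(751 - 1540\right) + \left(1 - 6\right) = -789 - 5 = -794$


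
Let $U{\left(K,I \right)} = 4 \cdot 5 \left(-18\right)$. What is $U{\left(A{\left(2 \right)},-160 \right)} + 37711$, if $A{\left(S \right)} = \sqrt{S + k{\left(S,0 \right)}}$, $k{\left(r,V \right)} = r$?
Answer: $37351$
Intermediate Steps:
$A{\left(S \right)} = \sqrt{2} \sqrt{S}$ ($A{\left(S \right)} = \sqrt{S + S} = \sqrt{2 S} = \sqrt{2} \sqrt{S}$)
$U{\left(K,I \right)} = -360$ ($U{\left(K,I \right)} = 20 \left(-18\right) = -360$)
$U{\left(A{\left(2 \right)},-160 \right)} + 37711 = -360 + 37711 = 37351$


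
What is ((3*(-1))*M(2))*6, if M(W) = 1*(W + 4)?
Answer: -108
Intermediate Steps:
M(W) = 4 + W (M(W) = 1*(4 + W) = 4 + W)
((3*(-1))*M(2))*6 = ((3*(-1))*(4 + 2))*6 = -3*6*6 = -18*6 = -108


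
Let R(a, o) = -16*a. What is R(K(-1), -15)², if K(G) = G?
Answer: 256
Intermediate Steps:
R(K(-1), -15)² = (-16*(-1))² = 16² = 256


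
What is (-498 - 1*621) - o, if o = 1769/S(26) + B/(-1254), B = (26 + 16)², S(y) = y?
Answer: -6442723/5434 ≈ -1185.6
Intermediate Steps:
B = 1764 (B = 42² = 1764)
o = 362077/5434 (o = 1769/26 + 1764/(-1254) = 1769*(1/26) + 1764*(-1/1254) = 1769/26 - 294/209 = 362077/5434 ≈ 66.632)
(-498 - 1*621) - o = (-498 - 1*621) - 1*362077/5434 = (-498 - 621) - 362077/5434 = -1119 - 362077/5434 = -6442723/5434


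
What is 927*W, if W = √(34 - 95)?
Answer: 927*I*√61 ≈ 7240.1*I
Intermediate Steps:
W = I*√61 (W = √(-61) = I*√61 ≈ 7.8102*I)
927*W = 927*(I*√61) = 927*I*√61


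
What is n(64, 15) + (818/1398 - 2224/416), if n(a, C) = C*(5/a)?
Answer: -2087339/581568 ≈ -3.5892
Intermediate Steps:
n(a, C) = 5*C/a
n(64, 15) + (818/1398 - 2224/416) = 5*15/64 + (818/1398 - 2224/416) = 5*15*(1/64) + (818*(1/1398) - 2224*1/416) = 75/64 + (409/699 - 139/26) = 75/64 - 86527/18174 = -2087339/581568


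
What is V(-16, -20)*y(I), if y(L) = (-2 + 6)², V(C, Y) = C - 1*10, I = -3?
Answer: -416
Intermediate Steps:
V(C, Y) = -10 + C (V(C, Y) = C - 10 = -10 + C)
y(L) = 16 (y(L) = 4² = 16)
V(-16, -20)*y(I) = (-10 - 16)*16 = -26*16 = -416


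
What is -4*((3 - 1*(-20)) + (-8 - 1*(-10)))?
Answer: -100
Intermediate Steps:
-4*((3 - 1*(-20)) + (-8 - 1*(-10))) = -4*((3 + 20) + (-8 + 10)) = -4*(23 + 2) = -4*25 = -100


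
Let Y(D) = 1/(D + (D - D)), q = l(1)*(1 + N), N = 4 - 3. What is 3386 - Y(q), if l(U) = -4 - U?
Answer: 33861/10 ≈ 3386.1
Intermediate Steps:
N = 1
q = -10 (q = (-4 - 1*1)*(1 + 1) = (-4 - 1)*2 = -5*2 = -10)
Y(D) = 1/D (Y(D) = 1/(D + 0) = 1/D)
3386 - Y(q) = 3386 - 1/(-10) = 3386 - 1*(-⅒) = 3386 + ⅒ = 33861/10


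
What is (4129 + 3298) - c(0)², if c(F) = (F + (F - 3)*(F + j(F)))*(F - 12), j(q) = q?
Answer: 7427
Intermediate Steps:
c(F) = (-12 + F)*(F + 2*F*(-3 + F)) (c(F) = (F + (F - 3)*(F + F))*(F - 12) = (F + (-3 + F)*(2*F))*(-12 + F) = (F + 2*F*(-3 + F))*(-12 + F) = (-12 + F)*(F + 2*F*(-3 + F)))
(4129 + 3298) - c(0)² = (4129 + 3298) - (0*(60 - 29*0 + 2*0²))² = 7427 - (0*(60 + 0 + 2*0))² = 7427 - (0*(60 + 0 + 0))² = 7427 - (0*60)² = 7427 - 1*0² = 7427 - 1*0 = 7427 + 0 = 7427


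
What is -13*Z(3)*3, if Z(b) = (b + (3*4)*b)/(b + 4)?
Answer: -1521/7 ≈ -217.29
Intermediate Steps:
Z(b) = 13*b/(4 + b) (Z(b) = (b + 12*b)/(4 + b) = (13*b)/(4 + b) = 13*b/(4 + b))
-13*Z(3)*3 = -169*3/(4 + 3)*3 = -169*3/7*3 = -13*39/7*3 = -507/7*3 = -1521/7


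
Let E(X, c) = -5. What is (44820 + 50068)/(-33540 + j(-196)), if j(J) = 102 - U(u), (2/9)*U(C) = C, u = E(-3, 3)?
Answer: -189776/66831 ≈ -2.8396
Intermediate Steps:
u = -5
U(C) = 9*C/2
j(J) = 249/2 (j(J) = 102 - 9*(-5)/2 = 102 - 1*(-45/2) = 102 + 45/2 = 249/2)
(44820 + 50068)/(-33540 + j(-196)) = (44820 + 50068)/(-33540 + 249/2) = 94888/(-66831/2) = 94888*(-2/66831) = -189776/66831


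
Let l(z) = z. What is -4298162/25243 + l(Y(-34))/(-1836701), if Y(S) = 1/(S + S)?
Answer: -536821814136973/3152741347324 ≈ -170.27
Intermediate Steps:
Y(S) = 1/(2*S)
-4298162/25243 + l(Y(-34))/(-1836701) = -4298162/25243 + ((½)/(-34))/(-1836701) = -4298162*1/25243 + ((½)*(-1/34))*(-1/1836701) = -4298162/25243 - 1/68*(-1/1836701) = -4298162/25243 + 1/124895668 = -536821814136973/3152741347324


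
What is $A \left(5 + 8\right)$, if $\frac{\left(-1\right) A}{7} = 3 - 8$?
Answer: $455$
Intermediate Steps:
$A = 35$ ($A = - 7 \left(3 - 8\right) = \left(-7\right) \left(-5\right) = 35$)
$A \left(5 + 8\right) = 35 \left(5 + 8\right) = 35 \cdot 13 = 455$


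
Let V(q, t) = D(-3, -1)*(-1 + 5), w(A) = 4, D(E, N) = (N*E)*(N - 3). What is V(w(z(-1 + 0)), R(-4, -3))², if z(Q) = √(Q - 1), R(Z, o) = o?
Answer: 2304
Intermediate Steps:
D(E, N) = E*N*(-3 + N) (D(E, N) = (E*N)*(-3 + N) = E*N*(-3 + N))
z(Q) = √(-1 + Q)
V(q, t) = -48 (V(q, t) = (-3*(-1)*(-3 - 1))*(-1 + 5) = -3*(-1)*(-4)*4 = -12*4 = -48)
V(w(z(-1 + 0)), R(-4, -3))² = (-48)² = 2304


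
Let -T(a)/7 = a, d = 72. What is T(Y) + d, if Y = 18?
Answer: -54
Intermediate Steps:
T(a) = -7*a
T(Y) + d = -7*18 + 72 = -126 + 72 = -54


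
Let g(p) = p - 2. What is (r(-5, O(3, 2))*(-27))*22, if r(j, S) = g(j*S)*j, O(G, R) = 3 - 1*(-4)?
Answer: -109890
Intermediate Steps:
g(p) = -2 + p
O(G, R) = 7 (O(G, R) = 3 + 4 = 7)
r(j, S) = j*(-2 + S*j) (r(j, S) = (-2 + j*S)*j = (-2 + S*j)*j = j*(-2 + S*j))
(r(-5, O(3, 2))*(-27))*22 = (-5*(-2 + 7*(-5))*(-27))*22 = (-5*(-2 - 35)*(-27))*22 = (-5*(-37)*(-27))*22 = (185*(-27))*22 = -4995*22 = -109890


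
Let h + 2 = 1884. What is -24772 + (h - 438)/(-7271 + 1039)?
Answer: -2031323/82 ≈ -24772.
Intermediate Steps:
h = 1882 (h = -2 + 1884 = 1882)
-24772 + (h - 438)/(-7271 + 1039) = -24772 + (1882 - 438)/(-7271 + 1039) = -24772 + 1444/(-6232) = -24772 + 1444*(-1/6232) = -24772 - 19/82 = -2031323/82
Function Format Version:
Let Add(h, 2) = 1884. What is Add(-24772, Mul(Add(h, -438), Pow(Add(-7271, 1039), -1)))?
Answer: Rational(-2031323, 82) ≈ -24772.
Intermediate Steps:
h = 1882 (h = Add(-2, 1884) = 1882)
Add(-24772, Mul(Add(h, -438), Pow(Add(-7271, 1039), -1))) = Add(-24772, Mul(Add(1882, -438), Pow(Add(-7271, 1039), -1))) = Add(-24772, Mul(1444, Pow(-6232, -1))) = Add(-24772, Mul(1444, Rational(-1, 6232))) = Add(-24772, Rational(-19, 82)) = Rational(-2031323, 82)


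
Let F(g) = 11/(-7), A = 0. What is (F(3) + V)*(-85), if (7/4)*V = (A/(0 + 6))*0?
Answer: 935/7 ≈ 133.57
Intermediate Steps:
F(g) = -11/7 (F(g) = 11*(-1/7) = -11/7)
V = 0 (V = 4*((0/(0 + 6))*0)/7 = 4*((0/6)*0)/7 = 4*((0*(1/6))*0)/7 = 4*(0*0)/7 = (4/7)*0 = 0)
(F(3) + V)*(-85) = (-11/7 + 0)*(-85) = -11/7*(-85) = 935/7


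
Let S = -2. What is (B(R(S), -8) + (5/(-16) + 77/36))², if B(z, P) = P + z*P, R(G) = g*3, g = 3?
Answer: 126720049/20736 ≈ 6111.1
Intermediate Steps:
R(G) = 9 (R(G) = 3*3 = 9)
B(z, P) = P + P*z
(B(R(S), -8) + (5/(-16) + 77/36))² = (-8*(1 + 9) + (5/(-16) + 77/36))² = (-8*10 + (5*(-1/16) + 77*(1/36)))² = (-80 + (-5/16 + 77/36))² = (-80 + 263/144)² = (-11257/144)² = 126720049/20736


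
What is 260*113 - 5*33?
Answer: 29215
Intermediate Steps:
260*113 - 5*33 = 29380 - 165 = 29215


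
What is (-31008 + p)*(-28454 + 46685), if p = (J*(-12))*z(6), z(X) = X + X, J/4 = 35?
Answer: -932843808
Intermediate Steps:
J = 140 (J = 4*35 = 140)
z(X) = 2*X
p = -20160 (p = (140*(-12))*(2*6) = -1680*12 = -20160)
(-31008 + p)*(-28454 + 46685) = (-31008 - 20160)*(-28454 + 46685) = -51168*18231 = -932843808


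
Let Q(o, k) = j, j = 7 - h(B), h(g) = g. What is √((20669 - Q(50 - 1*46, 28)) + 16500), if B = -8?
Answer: √37154 ≈ 192.75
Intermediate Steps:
j = 15 (j = 7 - 1*(-8) = 7 + 8 = 15)
Q(o, k) = 15
√((20669 - Q(50 - 1*46, 28)) + 16500) = √((20669 - 1*15) + 16500) = √((20669 - 15) + 16500) = √(20654 + 16500) = √37154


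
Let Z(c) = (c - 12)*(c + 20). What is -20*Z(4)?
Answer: 3840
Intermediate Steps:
Z(c) = (-12 + c)*(20 + c)
-20*Z(4) = -20*(-240 + 4**2 + 8*4) = -20*(-240 + 16 + 32) = -20*(-192) = 3840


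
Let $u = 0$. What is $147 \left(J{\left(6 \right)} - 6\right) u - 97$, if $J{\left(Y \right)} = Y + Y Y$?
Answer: $-97$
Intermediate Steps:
$J{\left(Y \right)} = Y + Y^{2}$
$147 \left(J{\left(6 \right)} - 6\right) u - 97 = 147 \left(6 \left(1 + 6\right) - 6\right) 0 - 97 = 147 \left(6 \cdot 7 - 6\right) 0 - 97 = 147 \left(42 - 6\right) 0 - 97 = 147 \cdot 36 \cdot 0 - 97 = 147 \cdot 0 - 97 = 0 - 97 = -97$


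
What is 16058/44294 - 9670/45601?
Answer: 151968939/1009925347 ≈ 0.15048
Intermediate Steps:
16058/44294 - 9670/45601 = 16058*(1/44294) - 9670*1/45601 = 8029/22147 - 9670/45601 = 151968939/1009925347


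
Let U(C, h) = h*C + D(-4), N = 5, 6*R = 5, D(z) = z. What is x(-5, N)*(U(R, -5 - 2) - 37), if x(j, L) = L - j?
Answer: -1405/3 ≈ -468.33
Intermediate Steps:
R = 5/6 (R = (1/6)*5 = 5/6 ≈ 0.83333)
U(C, h) = -4 + C*h (U(C, h) = h*C - 4 = C*h - 4 = -4 + C*h)
x(-5, N)*(U(R, -5 - 2) - 37) = (5 - 1*(-5))*((-4 + 5*(-5 - 2)/6) - 37) = (5 + 5)*((-4 + (5/6)*(-7)) - 37) = 10*((-4 - 35/6) - 37) = 10*(-59/6 - 37) = 10*(-281/6) = -1405/3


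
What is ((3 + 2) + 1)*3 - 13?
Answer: 5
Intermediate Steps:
((3 + 2) + 1)*3 - 13 = (5 + 1)*3 - 13 = 6*3 - 13 = 18 - 13 = 5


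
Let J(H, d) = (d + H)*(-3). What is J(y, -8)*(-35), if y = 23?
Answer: 1575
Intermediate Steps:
J(H, d) = -3*H - 3*d (J(H, d) = (H + d)*(-3) = -3*H - 3*d)
J(y, -8)*(-35) = (-3*23 - 3*(-8))*(-35) = (-69 + 24)*(-35) = -45*(-35) = 1575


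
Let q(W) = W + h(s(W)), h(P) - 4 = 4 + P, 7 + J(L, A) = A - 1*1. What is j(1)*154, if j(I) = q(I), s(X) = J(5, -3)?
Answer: -308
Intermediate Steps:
J(L, A) = -8 + A (J(L, A) = -7 + (A - 1*1) = -7 + (A - 1) = -7 + (-1 + A) = -8 + A)
s(X) = -11 (s(X) = -8 - 3 = -11)
h(P) = 8 + P (h(P) = 4 + (4 + P) = 8 + P)
q(W) = -3 + W (q(W) = W + (8 - 11) = W - 3 = -3 + W)
j(I) = -3 + I
j(1)*154 = (-3 + 1)*154 = -2*154 = -308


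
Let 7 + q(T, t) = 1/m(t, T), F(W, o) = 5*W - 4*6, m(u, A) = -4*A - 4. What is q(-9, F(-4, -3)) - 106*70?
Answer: -237663/32 ≈ -7427.0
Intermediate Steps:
m(u, A) = -4 - 4*A
F(W, o) = -24 + 5*W (F(W, o) = 5*W - 24 = -24 + 5*W)
q(T, t) = -7 + 1/(-4 - 4*T)
q(-9, F(-4, -3)) - 106*70 = (-29 - 28*(-9))/(4*(1 - 9)) - 106*70 = (¼)*(-29 + 252)/(-8) - 7420 = (¼)*(-⅛)*223 - 7420 = -223/32 - 7420 = -237663/32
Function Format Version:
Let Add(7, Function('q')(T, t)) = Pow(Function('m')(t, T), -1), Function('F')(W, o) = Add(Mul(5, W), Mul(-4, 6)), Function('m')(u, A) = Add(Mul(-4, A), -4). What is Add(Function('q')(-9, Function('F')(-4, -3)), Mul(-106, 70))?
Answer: Rational(-237663, 32) ≈ -7427.0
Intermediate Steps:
Function('m')(u, A) = Add(-4, Mul(-4, A))
Function('F')(W, o) = Add(-24, Mul(5, W)) (Function('F')(W, o) = Add(Mul(5, W), -24) = Add(-24, Mul(5, W)))
Function('q')(T, t) = Add(-7, Pow(Add(-4, Mul(-4, T)), -1))
Add(Function('q')(-9, Function('F')(-4, -3)), Mul(-106, 70)) = Add(Mul(Rational(1, 4), Pow(Add(1, -9), -1), Add(-29, Mul(-28, -9))), Mul(-106, 70)) = Add(Mul(Rational(1, 4), Pow(-8, -1), Add(-29, 252)), -7420) = Add(Mul(Rational(1, 4), Rational(-1, 8), 223), -7420) = Add(Rational(-223, 32), -7420) = Rational(-237663, 32)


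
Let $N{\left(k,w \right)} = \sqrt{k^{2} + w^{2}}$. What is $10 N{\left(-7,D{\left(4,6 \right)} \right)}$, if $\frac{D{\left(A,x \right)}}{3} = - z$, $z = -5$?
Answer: $10 \sqrt{274} \approx 165.53$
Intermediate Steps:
$D{\left(A,x \right)} = 15$ ($D{\left(A,x \right)} = 3 \left(\left(-1\right) \left(-5\right)\right) = 3 \cdot 5 = 15$)
$10 N{\left(-7,D{\left(4,6 \right)} \right)} = 10 \sqrt{\left(-7\right)^{2} + 15^{2}} = 10 \sqrt{49 + 225} = 10 \sqrt{274}$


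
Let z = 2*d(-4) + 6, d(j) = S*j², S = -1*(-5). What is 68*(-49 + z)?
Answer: 7956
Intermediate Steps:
S = 5
d(j) = 5*j²
z = 166 (z = 2*(5*(-4)²) + 6 = 2*(5*16) + 6 = 2*80 + 6 = 160 + 6 = 166)
68*(-49 + z) = 68*(-49 + 166) = 68*117 = 7956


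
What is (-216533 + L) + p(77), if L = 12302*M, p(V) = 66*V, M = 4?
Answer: -162243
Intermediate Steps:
L = 49208 (L = 12302*4 = 49208)
(-216533 + L) + p(77) = (-216533 + 49208) + 66*77 = -167325 + 5082 = -162243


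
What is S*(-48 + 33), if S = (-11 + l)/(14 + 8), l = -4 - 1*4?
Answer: 285/22 ≈ 12.955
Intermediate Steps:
l = -8 (l = -4 - 4 = -8)
S = -19/22 (S = (-11 - 8)/(14 + 8) = -19/22 ≈ -0.86364)
S*(-48 + 33) = -19*(-48 + 33)/22 = -19/22*(-15) = 285/22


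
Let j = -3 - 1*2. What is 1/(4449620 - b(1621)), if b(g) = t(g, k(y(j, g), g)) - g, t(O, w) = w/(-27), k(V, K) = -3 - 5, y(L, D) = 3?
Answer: 27/120183499 ≈ 2.2466e-7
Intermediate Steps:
j = -5 (j = -3 - 2 = -5)
k(V, K) = -8
t(O, w) = -w/27 (t(O, w) = w*(-1/27) = -w/27)
b(g) = 8/27 - g (b(g) = -1/27*(-8) - g = 8/27 - g)
1/(4449620 - b(1621)) = 1/(4449620 - (8/27 - 1*1621)) = 1/(4449620 - (8/27 - 1621)) = 1/(4449620 - 1*(-43759/27)) = 1/(4449620 + 43759/27) = 1/(120183499/27) = 27/120183499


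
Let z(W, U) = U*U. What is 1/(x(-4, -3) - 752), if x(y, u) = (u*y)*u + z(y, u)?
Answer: -1/779 ≈ -0.0012837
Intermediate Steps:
z(W, U) = U²
x(y, u) = u² + y*u² (x(y, u) = (u*y)*u + u² = y*u² + u² = u² + y*u²)
1/(x(-4, -3) - 752) = 1/((-3)²*(1 - 4) - 752) = 1/(9*(-3) - 752) = 1/(-27 - 752) = 1/(-779) = -1/779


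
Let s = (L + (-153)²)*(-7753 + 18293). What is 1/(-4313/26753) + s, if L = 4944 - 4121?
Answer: 1101562945887/4313 ≈ 2.5541e+8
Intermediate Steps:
L = 823
s = 255405280 (s = (823 + (-153)²)*(-7753 + 18293) = (823 + 23409)*10540 = 24232*10540 = 255405280)
1/(-4313/26753) + s = 1/(-4313/26753) + 255405280 = -26753/4313 + 255405280 = 1101562945887/4313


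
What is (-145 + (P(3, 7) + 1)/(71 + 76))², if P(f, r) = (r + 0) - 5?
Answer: 50466816/2401 ≈ 21019.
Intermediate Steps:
P(f, r) = -5 + r (P(f, r) = r - 5 = -5 + r)
(-145 + (P(3, 7) + 1)/(71 + 76))² = (-145 + ((-5 + 7) + 1)/(71 + 76))² = (-145 + (2 + 1)/147)² = (-145 + 3*(1/147))² = (-145 + 1/49)² = (-7104/49)² = 50466816/2401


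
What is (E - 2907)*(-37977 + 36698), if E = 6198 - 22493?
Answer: 24559358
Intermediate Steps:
E = -16295
(E - 2907)*(-37977 + 36698) = (-16295 - 2907)*(-37977 + 36698) = -19202*(-1279) = 24559358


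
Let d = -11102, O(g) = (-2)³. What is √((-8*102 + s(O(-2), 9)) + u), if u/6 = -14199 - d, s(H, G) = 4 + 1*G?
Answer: I*√19385 ≈ 139.23*I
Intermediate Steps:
O(g) = -8
s(H, G) = 4 + G
u = -18582 (u = 6*(-14199 - 1*(-11102)) = 6*(-14199 + 11102) = 6*(-3097) = -18582)
√((-8*102 + s(O(-2), 9)) + u) = √((-8*102 + (4 + 9)) - 18582) = √((-816 + 13) - 18582) = √(-803 - 18582) = √(-19385) = I*√19385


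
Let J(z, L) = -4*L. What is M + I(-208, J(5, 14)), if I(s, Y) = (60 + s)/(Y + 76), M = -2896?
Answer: -14517/5 ≈ -2903.4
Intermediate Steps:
I(s, Y) = (60 + s)/(76 + Y)
M + I(-208, J(5, 14)) = -2896 + (60 - 208)/(76 - 4*14) = -2896 - 148/(76 - 56) = -2896 - 148/20 = -2896 + (1/20)*(-148) = -2896 - 37/5 = -14517/5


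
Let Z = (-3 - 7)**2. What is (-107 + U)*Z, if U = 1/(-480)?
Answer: -256805/24 ≈ -10700.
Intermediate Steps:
U = -1/480 ≈ -0.0020833
Z = 100 (Z = (-10)**2 = 100)
(-107 + U)*Z = (-107 - 1/480)*100 = -51361/480*100 = -256805/24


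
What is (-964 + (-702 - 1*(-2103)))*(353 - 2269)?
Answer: -837292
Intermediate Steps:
(-964 + (-702 - 1*(-2103)))*(353 - 2269) = (-964 + (-702 + 2103))*(-1916) = (-964 + 1401)*(-1916) = 437*(-1916) = -837292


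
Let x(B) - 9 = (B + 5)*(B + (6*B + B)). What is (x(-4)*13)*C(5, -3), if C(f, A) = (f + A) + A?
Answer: 299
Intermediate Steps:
x(B) = 9 + 8*B*(5 + B) (x(B) = 9 + (B + 5)*(B + (6*B + B)) = 9 + (5 + B)*(B + 7*B) = 9 + (5 + B)*(8*B) = 9 + 8*B*(5 + B))
C(f, A) = f + 2*A (C(f, A) = (A + f) + A = f + 2*A)
(x(-4)*13)*C(5, -3) = ((9 + 8*(-4)**2 + 40*(-4))*13)*(5 + 2*(-3)) = ((9 + 8*16 - 160)*13)*(5 - 6) = ((9 + 128 - 160)*13)*(-1) = -23*13*(-1) = -299*(-1) = 299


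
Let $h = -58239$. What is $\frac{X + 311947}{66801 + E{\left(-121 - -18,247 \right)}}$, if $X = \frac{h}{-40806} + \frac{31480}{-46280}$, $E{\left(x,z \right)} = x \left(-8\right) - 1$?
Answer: $\frac{1636427345275}{354744548912} \approx 4.613$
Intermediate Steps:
$E{\left(x,z \right)} = -1 - 8 x$ ($E{\left(x,z \right)} = - 8 x - 1 = -1 - 8 x$)
$X = \frac{3918689}{5245838}$ ($X = - \frac{58239}{-40806} + \frac{31480}{-46280} = \left(-58239\right) \left(- \frac{1}{40806}\right) + 31480 \left(- \frac{1}{46280}\right) = \frac{6471}{4534} - \frac{787}{1157} = \frac{3918689}{5245838} \approx 0.74701$)
$\frac{X + 311947}{66801 + E{\left(-121 - -18,247 \right)}} = \frac{\frac{3918689}{5245838} + 311947}{66801 - \left(1 + 8 \left(-121 - -18\right)\right)} = \frac{1636427345275}{5245838 \left(66801 - \left(1 + 8 \left(-121 + 18\right)\right)\right)} = \frac{1636427345275}{5245838 \left(66801 - -823\right)} = \frac{1636427345275}{5245838 \left(66801 + \left(-1 + 824\right)\right)} = \frac{1636427345275}{5245838 \left(66801 + 823\right)} = \frac{1636427345275}{5245838 \cdot 67624} = \frac{1636427345275}{5245838} \cdot \frac{1}{67624} = \frac{1636427345275}{354744548912}$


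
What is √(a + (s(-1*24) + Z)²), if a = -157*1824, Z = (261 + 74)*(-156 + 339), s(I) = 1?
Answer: 2*√939534817 ≈ 61304.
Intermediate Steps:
Z = 61305 (Z = 335*183 = 61305)
a = -286368
√(a + (s(-1*24) + Z)²) = √(-286368 + (1 + 61305)²) = √(-286368 + 61306²) = √(-286368 + 3758425636) = √3758139268 = 2*√939534817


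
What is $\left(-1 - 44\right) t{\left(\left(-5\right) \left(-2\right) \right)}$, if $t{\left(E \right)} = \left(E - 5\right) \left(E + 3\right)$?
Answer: $-2925$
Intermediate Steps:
$t{\left(E \right)} = \left(-5 + E\right) \left(3 + E\right)$
$\left(-1 - 44\right) t{\left(\left(-5\right) \left(-2\right) \right)} = \left(-1 - 44\right) \left(-15 + \left(\left(-5\right) \left(-2\right)\right)^{2} - 2 \left(\left(-5\right) \left(-2\right)\right)\right) = - 45 \left(-15 + 10^{2} - 20\right) = - 45 \left(-15 + 100 - 20\right) = \left(-45\right) 65 = -2925$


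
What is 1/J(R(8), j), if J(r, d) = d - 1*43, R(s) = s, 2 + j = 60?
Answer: 1/15 ≈ 0.066667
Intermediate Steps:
j = 58 (j = -2 + 60 = 58)
J(r, d) = -43 + d (J(r, d) = d - 43 = -43 + d)
1/J(R(8), j) = 1/(-43 + 58) = 1/15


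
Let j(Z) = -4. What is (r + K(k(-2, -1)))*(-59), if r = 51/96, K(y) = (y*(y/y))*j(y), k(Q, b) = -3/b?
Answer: 21653/32 ≈ 676.66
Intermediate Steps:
K(y) = -4*y (K(y) = (y*(y/y))*(-4) = (y*1)*(-4) = y*(-4) = -4*y)
r = 17/32 (r = 51*(1/96) = 17/32 ≈ 0.53125)
(r + K(k(-2, -1)))*(-59) = (17/32 - (-12)/(-1))*(-59) = (17/32 - (-12)*(-1))*(-59) = (17/32 - 4*3)*(-59) = (17/32 - 12)*(-59) = -367/32*(-59) = 21653/32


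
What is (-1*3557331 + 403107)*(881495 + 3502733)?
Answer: -13828837179072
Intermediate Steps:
(-1*3557331 + 403107)*(881495 + 3502733) = (-3557331 + 403107)*4384228 = -3154224*4384228 = -13828837179072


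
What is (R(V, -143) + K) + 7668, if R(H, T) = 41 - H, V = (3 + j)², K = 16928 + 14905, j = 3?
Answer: 39506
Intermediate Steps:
K = 31833
V = 36 (V = (3 + 3)² = 6² = 36)
(R(V, -143) + K) + 7668 = ((41 - 1*36) + 31833) + 7668 = ((41 - 36) + 31833) + 7668 = (5 + 31833) + 7668 = 31838 + 7668 = 39506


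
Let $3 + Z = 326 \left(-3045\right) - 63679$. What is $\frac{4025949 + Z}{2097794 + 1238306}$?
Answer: $\frac{2969597}{3336100} \approx 0.89014$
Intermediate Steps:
$Z = -1056352$ ($Z = -3 + \left(326 \left(-3045\right) - 63679\right) = -3 - 1056349 = -1056352$)
$\frac{4025949 + Z}{2097794 + 1238306} = \frac{4025949 - 1056352}{2097794 + 1238306} = \frac{2969597}{3336100}$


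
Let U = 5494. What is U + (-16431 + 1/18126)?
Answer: -198244061/18126 ≈ -10937.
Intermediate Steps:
U + (-16431 + 1/18126) = 5494 + (-16431 + 1/18126) = 5494 - 297828305/18126 = -198244061/18126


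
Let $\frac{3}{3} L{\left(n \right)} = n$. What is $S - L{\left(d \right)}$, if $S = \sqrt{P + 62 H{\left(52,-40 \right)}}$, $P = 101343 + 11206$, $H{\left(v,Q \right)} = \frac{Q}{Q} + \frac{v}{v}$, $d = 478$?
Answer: $-478 + \sqrt{112673} \approx -142.33$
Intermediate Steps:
$L{\left(n \right)} = n$
$H{\left(v,Q \right)} = 2$ ($H{\left(v,Q \right)} = 1 + 1 = 2$)
$P = 112549$
$S = \sqrt{112673}$ ($S = \sqrt{112549 + 62 \cdot 2} = \sqrt{112549 + 124} = \sqrt{112673} \approx 335.67$)
$S - L{\left(d \right)} = \sqrt{112673} - 478 = -478 + \sqrt{112673}$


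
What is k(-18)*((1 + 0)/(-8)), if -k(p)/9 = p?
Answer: -81/4 ≈ -20.250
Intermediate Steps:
k(p) = -9*p
k(-18)*((1 + 0)/(-8)) = (-9*(-18))*((1 + 0)/(-8)) = 162*(1*(-1/8)) = 162*(-1/8) = -81/4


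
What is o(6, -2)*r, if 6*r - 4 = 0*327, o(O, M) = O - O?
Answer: 0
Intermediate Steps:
o(O, M) = 0
r = ⅔ (r = ⅔ + (0*327)/6 = ⅔ + (⅙)*0 = ⅔ + 0 = ⅔ ≈ 0.66667)
o(6, -2)*r = 0*(⅔) = 0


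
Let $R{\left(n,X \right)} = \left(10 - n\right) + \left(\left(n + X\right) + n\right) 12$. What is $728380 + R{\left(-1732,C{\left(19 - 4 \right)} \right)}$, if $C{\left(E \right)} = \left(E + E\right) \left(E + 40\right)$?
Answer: $708354$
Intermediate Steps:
$C{\left(E \right)} = 2 E \left(40 + E\right)$
$R{\left(n,X \right)} = 10 + 12 X + 23 n$ ($R{\left(n,X \right)} = \left(10 - n\right) + \left(\left(X + n\right) + n\right) 12 = \left(10 - n\right) + \left(X + 2 n\right) 12 = \left(10 - n\right) + \left(12 X + 24 n\right) = 10 + 12 X + 23 n$)
$728380 + R{\left(-1732,C{\left(19 - 4 \right)} \right)} = 728380 + \left(10 + 12 \cdot 2 \left(19 - 4\right) \left(40 + \left(19 - 4\right)\right) + 23 \left(-1732\right)\right) = 728380 + \left(10 + 12 \cdot 2 \left(19 - 4\right) \left(40 + \left(19 - 4\right)\right) - 39836\right) = 728380 + \left(10 + 12 \cdot 2 \cdot 15 \left(40 + 15\right) - 39836\right) = 728380 + \left(10 + 12 \cdot 2 \cdot 15 \cdot 55 - 39836\right) = 728380 + \left(10 + 12 \cdot 1650 - 39836\right) = 728380 + \left(10 + 19800 - 39836\right) = 728380 - 20026 = 708354$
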